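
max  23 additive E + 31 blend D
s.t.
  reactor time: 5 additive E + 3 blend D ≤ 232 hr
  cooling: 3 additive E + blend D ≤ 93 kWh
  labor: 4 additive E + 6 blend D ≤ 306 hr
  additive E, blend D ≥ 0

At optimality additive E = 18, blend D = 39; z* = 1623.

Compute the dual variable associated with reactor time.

0

Check each constraint at x*: reactor time 207/232 (slack 25); cooling 93/93 (tight); labor 306/306 (tight).
Since reactor time is not tight, its dual is 0.
From A_Bᵀ y = c: 3·y_cooling + 4·y_labor = 23; 1·y_cooling + 6·y_labor = 31.
Solving: y_cooling = 1, y_labor = 5.
Shadow price of reactor time = 0.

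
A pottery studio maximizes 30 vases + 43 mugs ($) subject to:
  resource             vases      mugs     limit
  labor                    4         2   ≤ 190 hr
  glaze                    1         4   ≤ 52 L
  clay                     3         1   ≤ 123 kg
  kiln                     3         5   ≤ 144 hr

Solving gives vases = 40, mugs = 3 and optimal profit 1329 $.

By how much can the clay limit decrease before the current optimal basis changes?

Binding constraints: glaze, clay. The basis is B = [[1,4],[3,1]] with det -11.
Per unit decrease in clay, x* moves by d = (-0.3636, 0.0909).
The basis stays optimal until vases reaches 0; allowable decrease = 110 kg.

110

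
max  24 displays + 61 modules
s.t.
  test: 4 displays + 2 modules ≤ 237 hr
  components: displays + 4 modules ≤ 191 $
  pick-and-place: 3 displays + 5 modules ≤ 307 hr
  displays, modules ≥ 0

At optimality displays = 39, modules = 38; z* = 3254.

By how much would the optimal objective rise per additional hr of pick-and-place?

5

At the optimum: test uses 232 of 237 (slack = 5); components uses 191 of 191 (binding); pick-and-place uses 307 of 307 (binding).
Since test is not tight, its dual is 0.
The binding rows give the dual system: 1·y_components + 3·y_pick-and-place = 24 and 4·y_components + 5·y_pick-and-place = 61.
This yields shadow prices y_components = 9, y_pick-and-place = 5.
Shadow price of pick-and-place = 5.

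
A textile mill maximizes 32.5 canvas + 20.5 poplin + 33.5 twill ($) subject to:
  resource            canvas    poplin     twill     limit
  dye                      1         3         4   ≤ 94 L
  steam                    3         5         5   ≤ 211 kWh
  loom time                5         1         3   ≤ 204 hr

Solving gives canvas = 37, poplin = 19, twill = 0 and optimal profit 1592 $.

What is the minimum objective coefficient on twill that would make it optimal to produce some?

At the optimum: dye uses 94 of 94 (binding); steam uses 206 of 211 (slack = 5); loom time uses 204 of 204 (binding).
Since steam is not tight, its dual is 0.
The binding rows give the dual system: 1·y_dye + 5·y_loom time = 32.5 and 3·y_dye + 1·y_loom time = 20.5.
This yields shadow prices y_dye = 5, y_loom time = 5.5.
twill enters the basis when its profit ≥ yᵀa₃ = 5·4 + 5.5·3 = 36.5.

36.5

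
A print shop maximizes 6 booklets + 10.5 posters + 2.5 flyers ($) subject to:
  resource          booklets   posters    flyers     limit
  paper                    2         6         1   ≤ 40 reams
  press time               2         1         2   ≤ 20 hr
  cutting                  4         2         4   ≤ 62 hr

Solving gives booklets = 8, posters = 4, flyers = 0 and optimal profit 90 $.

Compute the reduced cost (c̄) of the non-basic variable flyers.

-2

Binding: paper and press time. Non-binding: cutting (22 unused).
Since cutting is not tight, its dual is 0.
The binding rows give the dual system: 2·y_paper + 2·y_press time = 6 and 6·y_paper + 1·y_press time = 10.5.
Solving: y_paper = 1.5, y_press time = 1.5.
Reduced cost of flyers: c₃ − yᵀa₃ = 2.5 − (1.5·1 + 1.5·2) = 2.5 − 4.5 = -2.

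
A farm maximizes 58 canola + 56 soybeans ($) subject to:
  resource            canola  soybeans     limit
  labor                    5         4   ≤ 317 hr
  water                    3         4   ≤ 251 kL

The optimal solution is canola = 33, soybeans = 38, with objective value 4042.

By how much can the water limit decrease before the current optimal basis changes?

60.8

Binding constraints: labor, water. The basis is B = [[5,4],[3,4]] with det 8.
Per unit decrease in water, x* moves by d = (0.5, -0.625).
The basis stays optimal until soybeans reaches 0; allowable decrease = 60.8 kL.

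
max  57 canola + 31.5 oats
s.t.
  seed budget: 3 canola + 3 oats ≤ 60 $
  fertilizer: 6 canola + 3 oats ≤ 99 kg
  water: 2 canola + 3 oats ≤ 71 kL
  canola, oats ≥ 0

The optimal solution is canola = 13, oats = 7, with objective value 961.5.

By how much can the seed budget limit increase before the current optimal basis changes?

18

Binding constraints: seed budget, fertilizer. The basis is B = [[3,3],[6,3]] with det -9.
Per unit increase in seed budget, x* moves by d = (-0.3333, 0.6667).
The basis stays optimal until water becomes binding; allowable increase = 18 $.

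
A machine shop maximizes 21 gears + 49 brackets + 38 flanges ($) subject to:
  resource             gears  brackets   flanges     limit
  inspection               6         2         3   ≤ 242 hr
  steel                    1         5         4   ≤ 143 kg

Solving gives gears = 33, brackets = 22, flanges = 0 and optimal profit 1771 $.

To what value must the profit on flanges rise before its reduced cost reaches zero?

42

At the optimum: inspection uses 242 of 242 (binding); steel uses 143 of 143 (binding).
Dual feasibility on the basic columns requires 6·y_inspection + 1·y_steel = 21, 2·y_inspection + 5·y_steel = 49.
→ y_inspection = 2 and y_steel = 9.
flanges enters the basis when its profit ≥ yᵀa₃ = 2·3 + 9·4 = 42.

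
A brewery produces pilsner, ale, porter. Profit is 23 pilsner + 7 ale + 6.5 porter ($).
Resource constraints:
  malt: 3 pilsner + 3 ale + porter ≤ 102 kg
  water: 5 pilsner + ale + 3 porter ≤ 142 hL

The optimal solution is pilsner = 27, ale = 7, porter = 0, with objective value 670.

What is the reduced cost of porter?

-6.5

Both malt and water are binding at x*.
The binding rows give the dual system: 3·y_malt + 5·y_water = 23 and 3·y_malt + 1·y_water = 7.
This yields shadow prices y_malt = 1, y_water = 4.
Reduced cost of porter: c₃ − yᵀa₃ = 6.5 − (1·1 + 4·3) = 6.5 − 13 = -6.5.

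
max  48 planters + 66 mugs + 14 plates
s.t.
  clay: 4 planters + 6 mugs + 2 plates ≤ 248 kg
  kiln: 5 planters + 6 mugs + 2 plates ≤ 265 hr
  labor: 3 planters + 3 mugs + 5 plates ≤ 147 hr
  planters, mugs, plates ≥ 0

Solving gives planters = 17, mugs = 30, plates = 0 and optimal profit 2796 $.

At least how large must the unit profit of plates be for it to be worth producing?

22

Check each constraint at x*: clay 248/248 (tight); kiln 265/265 (tight); labor 141/147 (slack 6).
Since labor is not tight, its dual is 0.
The binding rows give the dual system: 4·y_clay + 5·y_kiln = 48 and 6·y_clay + 6·y_kiln = 66.
→ y_clay = 7 and y_kiln = 4.
plates enters the basis when its profit ≥ yᵀa₃ = 7·2 + 4·2 = 22.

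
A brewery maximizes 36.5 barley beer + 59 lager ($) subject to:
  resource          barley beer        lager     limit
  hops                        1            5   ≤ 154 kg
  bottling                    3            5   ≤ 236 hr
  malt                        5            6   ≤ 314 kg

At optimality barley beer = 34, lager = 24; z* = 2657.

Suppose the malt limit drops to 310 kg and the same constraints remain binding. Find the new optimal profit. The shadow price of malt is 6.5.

Δb = -4, so new z* = 2657 + (6.5)·(-4) = 2657 − 26 = 2631.

2631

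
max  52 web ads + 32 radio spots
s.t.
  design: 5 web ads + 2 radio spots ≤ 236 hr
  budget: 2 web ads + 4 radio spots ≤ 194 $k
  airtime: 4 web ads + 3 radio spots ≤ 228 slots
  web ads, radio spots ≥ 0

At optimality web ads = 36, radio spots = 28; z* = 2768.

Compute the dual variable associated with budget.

Check each constraint at x*: design 236/236 (tight); budget 184/194 (slack 10); airtime 228/228 (tight).
Since budget is not tight, its dual is 0.
Dual feasibility on the basic columns requires 5·y_design + 4·y_airtime = 52, 2·y_design + 3·y_airtime = 32.
Solving: y_design = 4, y_airtime = 8.
Shadow price of budget = 0.

0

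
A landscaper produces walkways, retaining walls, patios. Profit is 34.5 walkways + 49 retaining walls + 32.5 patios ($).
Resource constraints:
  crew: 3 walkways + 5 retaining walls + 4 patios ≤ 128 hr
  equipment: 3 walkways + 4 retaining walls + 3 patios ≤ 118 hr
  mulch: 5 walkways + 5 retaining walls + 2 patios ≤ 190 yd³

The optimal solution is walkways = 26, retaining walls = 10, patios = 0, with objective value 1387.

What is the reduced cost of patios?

At the optimum: crew uses 128 of 128 (binding); equipment uses 118 of 118 (binding); mulch uses 180 of 190 (slack = 10).
Since mulch is not tight, its dual is 0.
Dual feasibility on the basic columns requires 3·y_crew + 3·y_equipment = 34.5, 5·y_crew + 4·y_equipment = 49.
Solving: y_crew = 3, y_equipment = 8.5.
Reduced cost of patios: c₃ − yᵀa₃ = 32.5 − (3·4 + 8.5·3) = 32.5 − 37.5 = -5.

-5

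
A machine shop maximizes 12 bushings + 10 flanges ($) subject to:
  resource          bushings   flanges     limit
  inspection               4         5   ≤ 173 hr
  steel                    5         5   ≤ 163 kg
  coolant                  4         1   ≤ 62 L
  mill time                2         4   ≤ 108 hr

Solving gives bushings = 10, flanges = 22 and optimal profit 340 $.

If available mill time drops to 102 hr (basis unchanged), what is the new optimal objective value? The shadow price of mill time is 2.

328

Δb = -6, so new z* = 340 + (2)·(-6) = 340 − 12 = 328.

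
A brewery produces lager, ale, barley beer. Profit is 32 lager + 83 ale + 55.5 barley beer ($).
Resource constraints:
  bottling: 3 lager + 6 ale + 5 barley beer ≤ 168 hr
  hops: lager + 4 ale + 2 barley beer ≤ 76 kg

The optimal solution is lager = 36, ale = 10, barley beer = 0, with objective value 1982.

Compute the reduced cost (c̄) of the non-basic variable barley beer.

Both bottling and hops are binding at x*.
From A_Bᵀ y = c: 3·y_bottling + 1·y_hops = 32; 6·y_bottling + 4·y_hops = 83.
This yields shadow prices y_bottling = 7.5, y_hops = 9.5.
Reduced cost of barley beer: c₃ − yᵀa₃ = 55.5 − (7.5·5 + 9.5·2) = 55.5 − 56.5 = -1.

-1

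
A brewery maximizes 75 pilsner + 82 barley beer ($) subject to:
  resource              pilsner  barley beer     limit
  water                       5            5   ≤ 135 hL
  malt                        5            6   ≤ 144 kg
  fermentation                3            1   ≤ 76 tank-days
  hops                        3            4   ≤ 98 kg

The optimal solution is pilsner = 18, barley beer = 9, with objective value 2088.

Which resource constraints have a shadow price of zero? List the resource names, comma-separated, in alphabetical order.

fermentation, hops

water: 135/135 (binding)
malt: 144/144 (binding)
fermentation: 63/76 (slack 13)
hops: 90/98 (slack 8)
By complementary slackness, a constraint with positive slack has shadow price 0 → fermentation, hops.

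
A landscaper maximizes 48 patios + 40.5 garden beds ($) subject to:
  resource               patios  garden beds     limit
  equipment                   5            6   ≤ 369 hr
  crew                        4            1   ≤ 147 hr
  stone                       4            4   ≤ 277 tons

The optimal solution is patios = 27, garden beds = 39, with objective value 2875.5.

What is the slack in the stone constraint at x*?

13

stone used = 4·27 + 4·39 = 264; slack = 277 − 264 = 13.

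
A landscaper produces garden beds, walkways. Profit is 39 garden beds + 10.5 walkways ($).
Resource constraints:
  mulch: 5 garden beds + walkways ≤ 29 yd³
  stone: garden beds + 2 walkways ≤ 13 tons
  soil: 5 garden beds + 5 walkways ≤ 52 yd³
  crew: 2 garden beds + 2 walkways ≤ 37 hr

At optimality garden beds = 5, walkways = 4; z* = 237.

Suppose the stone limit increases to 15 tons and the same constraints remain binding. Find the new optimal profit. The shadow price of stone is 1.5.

240

Δb = 2, so new z* = 237 + (1.5)·(2) = 237 + 3 = 240.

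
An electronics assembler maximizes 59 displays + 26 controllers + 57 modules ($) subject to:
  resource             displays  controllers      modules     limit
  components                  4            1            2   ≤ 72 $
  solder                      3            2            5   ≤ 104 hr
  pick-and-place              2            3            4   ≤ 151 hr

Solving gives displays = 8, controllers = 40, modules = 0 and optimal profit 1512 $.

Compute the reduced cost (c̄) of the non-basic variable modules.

Check each constraint at x*: components 72/72 (tight); solder 104/104 (tight); pick-and-place 136/151 (slack 15).
Since pick-and-place is not tight, its dual is 0.
The binding rows give the dual system: 4·y_components + 3·y_solder = 59 and 1·y_components + 2·y_solder = 26.
Solving: y_components = 8, y_solder = 9.
Reduced cost of modules: c₃ − yᵀa₃ = 57 − (8·2 + 9·5) = 57 − 61 = -4.

-4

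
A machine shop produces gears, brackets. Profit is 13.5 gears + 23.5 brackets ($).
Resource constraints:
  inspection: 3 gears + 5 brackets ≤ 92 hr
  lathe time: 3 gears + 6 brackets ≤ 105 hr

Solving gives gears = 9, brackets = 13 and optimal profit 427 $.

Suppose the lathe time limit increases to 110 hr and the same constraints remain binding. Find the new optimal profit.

432

Both inspection and lathe time are binding at x*.
Dual feasibility on the basic columns requires 3·y_inspection + 3·y_lathe time = 13.5, 5·y_inspection + 6·y_lathe time = 23.5.
→ y_inspection = 3.5 and y_lathe time = 1.
Δz = y_lathe time·Δb = 1 × (5) = 5, so new z* = 427 + 5 = 432.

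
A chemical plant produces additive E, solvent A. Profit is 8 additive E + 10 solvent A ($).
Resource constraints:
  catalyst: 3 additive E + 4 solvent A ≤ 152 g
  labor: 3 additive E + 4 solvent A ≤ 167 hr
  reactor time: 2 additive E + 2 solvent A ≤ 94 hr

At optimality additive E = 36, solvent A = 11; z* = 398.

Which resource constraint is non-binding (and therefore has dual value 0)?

labor

catalyst: 152/152 (binding)
labor: 152/167 (slack 15)
reactor time: 94/94 (binding)
By complementary slackness, a constraint with positive slack has shadow price 0 → labor.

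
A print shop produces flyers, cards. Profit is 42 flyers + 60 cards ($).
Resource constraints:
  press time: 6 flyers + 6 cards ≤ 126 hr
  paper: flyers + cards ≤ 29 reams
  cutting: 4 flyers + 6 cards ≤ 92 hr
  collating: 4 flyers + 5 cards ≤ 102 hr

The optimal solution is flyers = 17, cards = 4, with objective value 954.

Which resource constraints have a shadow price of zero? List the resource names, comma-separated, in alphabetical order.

collating, paper

press time: 126/126 (binding)
paper: 21/29 (slack 8)
cutting: 92/92 (binding)
collating: 88/102 (slack 14)
By complementary slackness, a constraint with positive slack has shadow price 0 → collating, paper.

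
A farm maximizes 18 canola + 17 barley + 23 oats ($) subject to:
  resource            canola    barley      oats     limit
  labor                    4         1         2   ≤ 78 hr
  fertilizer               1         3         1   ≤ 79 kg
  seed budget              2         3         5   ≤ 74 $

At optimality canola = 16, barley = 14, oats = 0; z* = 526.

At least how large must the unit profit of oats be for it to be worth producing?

29

Check each constraint at x*: labor 78/78 (tight); fertilizer 58/79 (slack 21); seed budget 74/74 (tight).
By complementary slackness, y = 0 for the non-binding constraint.
From A_Bᵀ y = c: 4·y_labor + 2·y_seed budget = 18; 1·y_labor + 3·y_seed budget = 17.
Solving: y_labor = 2, y_seed budget = 5.
oats enters the basis when its profit ≥ yᵀa₃ = 2·2 + 5·5 = 29.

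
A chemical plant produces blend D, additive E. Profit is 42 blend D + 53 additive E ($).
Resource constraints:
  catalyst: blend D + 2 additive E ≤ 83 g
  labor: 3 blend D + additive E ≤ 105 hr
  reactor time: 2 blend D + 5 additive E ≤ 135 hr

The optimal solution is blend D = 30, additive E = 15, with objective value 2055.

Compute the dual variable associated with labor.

8

Binding: labor and reactor time. Non-binding: catalyst (23 unused).
Slack constraints have shadow price 0 (complementary slackness).
From A_Bᵀ y = c: 3·y_labor + 2·y_reactor time = 42; 1·y_labor + 5·y_reactor time = 53.
This yields shadow prices y_labor = 8, y_reactor time = 9.
Shadow price of labor = 8.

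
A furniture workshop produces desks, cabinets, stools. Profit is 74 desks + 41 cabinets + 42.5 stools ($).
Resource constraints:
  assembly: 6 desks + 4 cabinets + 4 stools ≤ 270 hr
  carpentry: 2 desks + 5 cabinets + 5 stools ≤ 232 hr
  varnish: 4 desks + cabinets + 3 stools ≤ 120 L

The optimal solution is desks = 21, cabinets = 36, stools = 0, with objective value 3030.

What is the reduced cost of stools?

-8.5

Binding: assembly and varnish. Non-binding: carpentry (10 unused).
Since carpentry is not tight, its dual is 0.
From A_Bᵀ y = c: 6·y_assembly + 4·y_varnish = 74; 4·y_assembly + 1·y_varnish = 41.
This yields shadow prices y_assembly = 9, y_varnish = 5.
Reduced cost of stools: c₃ − yᵀa₃ = 42.5 − (9·4 + 5·3) = 42.5 − 51 = -8.5.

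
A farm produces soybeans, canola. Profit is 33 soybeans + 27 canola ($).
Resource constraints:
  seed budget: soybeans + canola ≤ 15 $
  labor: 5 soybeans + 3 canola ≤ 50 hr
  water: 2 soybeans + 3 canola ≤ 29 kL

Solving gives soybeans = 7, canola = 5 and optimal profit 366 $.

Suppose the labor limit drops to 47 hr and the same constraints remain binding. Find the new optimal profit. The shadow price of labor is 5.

Δb = -3, so new z* = 366 + (5)·(-3) = 366 − 15 = 351.

351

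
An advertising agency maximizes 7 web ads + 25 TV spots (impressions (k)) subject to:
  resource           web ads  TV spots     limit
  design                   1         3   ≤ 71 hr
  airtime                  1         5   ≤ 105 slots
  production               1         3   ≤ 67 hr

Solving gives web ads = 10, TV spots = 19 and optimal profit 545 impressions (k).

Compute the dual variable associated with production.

Binding: airtime and production. Non-binding: design (4 unused).
Slack constraints have shadow price 0 (complementary slackness).
The binding rows give the dual system: 1·y_airtime + 1·y_production = 7 and 5·y_airtime + 3·y_production = 25.
This yields shadow prices y_airtime = 2, y_production = 5.
Shadow price of production = 5.

5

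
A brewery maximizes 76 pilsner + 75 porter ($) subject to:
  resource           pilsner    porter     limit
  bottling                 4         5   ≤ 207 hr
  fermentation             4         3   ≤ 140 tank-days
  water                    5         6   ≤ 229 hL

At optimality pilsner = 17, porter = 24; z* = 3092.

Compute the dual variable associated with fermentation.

9

Check each constraint at x*: bottling 188/207 (slack 19); fermentation 140/140 (tight); water 229/229 (tight).
Slack constraints have shadow price 0 (complementary slackness).
The binding rows give the dual system: 4·y_fermentation + 5·y_water = 76 and 3·y_fermentation + 6·y_water = 75.
Solving: y_fermentation = 9, y_water = 8.
Shadow price of fermentation = 9.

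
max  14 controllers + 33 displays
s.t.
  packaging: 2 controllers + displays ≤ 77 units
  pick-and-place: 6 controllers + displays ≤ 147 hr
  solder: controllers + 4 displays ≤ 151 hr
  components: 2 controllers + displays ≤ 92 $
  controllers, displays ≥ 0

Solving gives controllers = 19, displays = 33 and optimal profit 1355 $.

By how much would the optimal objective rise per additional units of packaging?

Check each constraint at x*: packaging 71/77 (slack 6); pick-and-place 147/147 (tight); solder 151/151 (tight); components 71/92 (slack 21).
Slack constraints have shadow price 0 (complementary slackness).
From A_Bᵀ y = c: 6·y_pick-and-place + 1·y_solder = 14; 1·y_pick-and-place + 4·y_solder = 33.
This yields shadow prices y_pick-and-place = 1, y_solder = 8.
Shadow price of packaging = 0.

0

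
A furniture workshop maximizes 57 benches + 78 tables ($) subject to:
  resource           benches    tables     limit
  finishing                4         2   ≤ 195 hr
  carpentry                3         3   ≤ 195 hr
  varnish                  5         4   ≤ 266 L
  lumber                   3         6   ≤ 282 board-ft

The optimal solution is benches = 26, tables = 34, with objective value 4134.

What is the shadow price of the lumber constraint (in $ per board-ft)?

Binding: varnish and lumber. Non-binding: finishing (23 unused), carpentry (15 unused).
Slack constraints have shadow price 0 (complementary slackness).
Dual feasibility on the basic columns requires 5·y_varnish + 3·y_lumber = 57, 4·y_varnish + 6·y_lumber = 78.
→ y_varnish = 6 and y_lumber = 9.
Shadow price of lumber = 9.

9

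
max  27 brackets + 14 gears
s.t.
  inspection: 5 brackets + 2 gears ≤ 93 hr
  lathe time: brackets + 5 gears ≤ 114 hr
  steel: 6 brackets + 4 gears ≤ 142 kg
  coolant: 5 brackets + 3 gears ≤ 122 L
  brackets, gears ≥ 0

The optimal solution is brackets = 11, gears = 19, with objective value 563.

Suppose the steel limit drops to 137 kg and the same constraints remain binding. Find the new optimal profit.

Binding: inspection and steel. Non-binding: lathe time (8 unused), coolant (10 unused).
Slack constraints have shadow price 0 (complementary slackness).
From A_Bᵀ y = c: 5·y_inspection + 6·y_steel = 27; 2·y_inspection + 4·y_steel = 14.
Solving: y_inspection = 3, y_steel = 2.
Δz = y_steel·Δb = 2 × (-5) = -10, so new z* = 563 − 10 = 553.

553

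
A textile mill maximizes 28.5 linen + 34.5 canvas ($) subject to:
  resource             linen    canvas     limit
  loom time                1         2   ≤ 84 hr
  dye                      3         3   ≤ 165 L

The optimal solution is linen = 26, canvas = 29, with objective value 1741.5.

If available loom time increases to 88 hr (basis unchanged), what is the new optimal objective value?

Both loom time and dye are binding at x*.
Dual feasibility on the basic columns requires 1·y_loom time + 3·y_dye = 28.5, 2·y_loom time + 3·y_dye = 34.5.
Solving: y_loom time = 6, y_dye = 7.5.
Δz = y_loom time·Δb = 6 × (4) = 24, so new z* = 1741.5 + 24 = 1765.5.

1765.5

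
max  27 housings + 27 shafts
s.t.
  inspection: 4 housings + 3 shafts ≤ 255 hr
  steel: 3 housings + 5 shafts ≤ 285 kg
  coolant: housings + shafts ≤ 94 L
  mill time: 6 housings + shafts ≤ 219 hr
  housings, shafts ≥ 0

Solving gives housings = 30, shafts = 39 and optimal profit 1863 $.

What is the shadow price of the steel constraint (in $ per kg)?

5

Check each constraint at x*: inspection 237/255 (slack 18); steel 285/285 (tight); coolant 69/94 (slack 25); mill time 219/219 (tight).
By complementary slackness, y = 0 for the non-binding constraints.
The binding rows give the dual system: 3·y_steel + 6·y_mill time = 27 and 5·y_steel + 1·y_mill time = 27.
This yields shadow prices y_steel = 5, y_mill time = 2.
Shadow price of steel = 5.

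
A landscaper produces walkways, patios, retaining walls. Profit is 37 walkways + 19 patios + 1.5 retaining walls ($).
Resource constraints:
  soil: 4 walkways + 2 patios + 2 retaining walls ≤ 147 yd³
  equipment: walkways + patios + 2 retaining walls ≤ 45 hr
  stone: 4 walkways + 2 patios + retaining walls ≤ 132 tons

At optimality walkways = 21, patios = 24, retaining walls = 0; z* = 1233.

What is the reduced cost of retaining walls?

Check each constraint at x*: soil 132/147 (slack 15); equipment 45/45 (tight); stone 132/132 (tight).
Slack constraints have shadow price 0 (complementary slackness).
Dual feasibility on the basic columns requires 1·y_equipment + 4·y_stone = 37, 1·y_equipment + 2·y_stone = 19.
→ y_equipment = 1 and y_stone = 9.
Reduced cost of retaining walls: c₃ − yᵀa₃ = 1.5 − (1·2 + 9·1) = 1.5 − 11 = -9.5.

-9.5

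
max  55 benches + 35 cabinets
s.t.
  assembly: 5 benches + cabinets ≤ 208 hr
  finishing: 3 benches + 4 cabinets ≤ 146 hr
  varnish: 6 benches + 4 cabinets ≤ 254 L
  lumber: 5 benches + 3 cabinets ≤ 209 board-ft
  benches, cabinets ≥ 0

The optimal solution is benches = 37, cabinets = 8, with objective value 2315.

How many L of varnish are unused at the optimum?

0

varnish used = 6·37 + 4·8 = 254; slack = 254 − 254 = 0.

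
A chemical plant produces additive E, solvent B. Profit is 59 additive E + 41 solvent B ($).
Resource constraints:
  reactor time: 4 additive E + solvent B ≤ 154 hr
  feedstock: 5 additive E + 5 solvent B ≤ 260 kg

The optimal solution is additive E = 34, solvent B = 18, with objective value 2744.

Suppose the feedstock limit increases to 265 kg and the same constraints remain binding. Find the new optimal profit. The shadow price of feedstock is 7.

Δb = 5, so new z* = 2744 + (7)·(5) = 2744 + 35 = 2779.

2779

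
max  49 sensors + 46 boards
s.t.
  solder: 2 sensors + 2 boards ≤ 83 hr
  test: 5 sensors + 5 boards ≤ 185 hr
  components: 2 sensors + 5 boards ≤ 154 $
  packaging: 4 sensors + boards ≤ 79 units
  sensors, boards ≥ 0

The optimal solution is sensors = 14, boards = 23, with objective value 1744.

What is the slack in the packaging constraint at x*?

0

packaging used = 4·14 + 1·23 = 79; slack = 79 − 79 = 0.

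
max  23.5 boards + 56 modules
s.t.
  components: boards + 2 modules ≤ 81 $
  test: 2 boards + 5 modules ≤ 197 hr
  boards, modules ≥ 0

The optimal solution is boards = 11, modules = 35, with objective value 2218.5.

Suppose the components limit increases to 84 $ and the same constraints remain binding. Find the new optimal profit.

At the optimum: components uses 81 of 81 (binding); test uses 197 of 197 (binding).
From A_Bᵀ y = c: 1·y_components + 2·y_test = 23.5; 2·y_components + 5·y_test = 56.
This yields shadow prices y_components = 5.5, y_test = 9.
Δz = y_components·Δb = 5.5 × (3) = 16.5, so new z* = 2218.5 + 16.5 = 2235.

2235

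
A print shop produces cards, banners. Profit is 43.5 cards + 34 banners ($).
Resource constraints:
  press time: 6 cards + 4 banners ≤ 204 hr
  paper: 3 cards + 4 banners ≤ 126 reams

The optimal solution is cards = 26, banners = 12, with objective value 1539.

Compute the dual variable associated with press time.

At the optimum: press time uses 204 of 204 (binding); paper uses 126 of 126 (binding).
Dual feasibility on the basic columns requires 6·y_press time + 3·y_paper = 43.5, 4·y_press time + 4·y_paper = 34.
→ y_press time = 6 and y_paper = 2.5.
Shadow price of press time = 6.

6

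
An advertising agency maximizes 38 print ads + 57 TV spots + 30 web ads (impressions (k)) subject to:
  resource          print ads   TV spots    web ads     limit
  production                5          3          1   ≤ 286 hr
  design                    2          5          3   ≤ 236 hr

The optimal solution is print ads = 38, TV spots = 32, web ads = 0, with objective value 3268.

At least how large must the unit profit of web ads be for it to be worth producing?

31

Both production and design are binding at x*.
Dual feasibility on the basic columns requires 5·y_production + 2·y_design = 38, 3·y_production + 5·y_design = 57.
Solving: y_production = 4, y_design = 9.
web ads enters the basis when its profit ≥ yᵀa₃ = 4·1 + 9·3 = 31.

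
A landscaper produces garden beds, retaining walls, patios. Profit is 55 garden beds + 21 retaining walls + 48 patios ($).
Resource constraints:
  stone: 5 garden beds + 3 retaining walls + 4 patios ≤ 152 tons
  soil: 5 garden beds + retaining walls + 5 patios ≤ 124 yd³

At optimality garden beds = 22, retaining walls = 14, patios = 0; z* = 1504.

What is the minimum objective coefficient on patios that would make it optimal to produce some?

50

At the optimum: stone uses 152 of 152 (binding); soil uses 124 of 124 (binding).
From A_Bᵀ y = c: 5·y_stone + 5·y_soil = 55; 3·y_stone + 1·y_soil = 21.
This yields shadow prices y_stone = 5, y_soil = 6.
patios enters the basis when its profit ≥ yᵀa₃ = 5·4 + 6·5 = 50.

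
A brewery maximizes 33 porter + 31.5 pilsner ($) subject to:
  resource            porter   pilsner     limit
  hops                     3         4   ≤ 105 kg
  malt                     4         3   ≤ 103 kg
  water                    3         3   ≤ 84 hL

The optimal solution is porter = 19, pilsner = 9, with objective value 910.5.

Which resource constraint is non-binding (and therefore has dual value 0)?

hops

hops: 93/105 (slack 12)
malt: 103/103 (binding)
water: 84/84 (binding)
By complementary slackness, a constraint with positive slack has shadow price 0 → hops.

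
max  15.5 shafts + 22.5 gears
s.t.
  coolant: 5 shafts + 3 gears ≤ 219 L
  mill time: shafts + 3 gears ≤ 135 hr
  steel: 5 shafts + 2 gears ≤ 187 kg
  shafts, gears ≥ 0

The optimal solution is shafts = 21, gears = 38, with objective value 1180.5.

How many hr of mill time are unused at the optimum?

mill time used = 1·21 + 3·38 = 135; slack = 135 − 135 = 0.

0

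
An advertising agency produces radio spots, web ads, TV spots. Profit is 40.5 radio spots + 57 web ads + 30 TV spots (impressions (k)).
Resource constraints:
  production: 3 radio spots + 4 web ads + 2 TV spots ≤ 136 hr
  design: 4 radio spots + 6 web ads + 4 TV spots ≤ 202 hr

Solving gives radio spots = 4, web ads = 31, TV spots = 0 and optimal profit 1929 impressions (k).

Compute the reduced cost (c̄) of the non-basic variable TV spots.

Check each constraint at x*: production 136/136 (tight); design 202/202 (tight).
Dual feasibility on the basic columns requires 3·y_production + 4·y_design = 40.5, 4·y_production + 6·y_design = 57.
→ y_production = 7.5 and y_design = 4.5.
Reduced cost of TV spots: c₃ − yᵀa₃ = 30 − (7.5·2 + 4.5·4) = 30 − 33 = -3.

-3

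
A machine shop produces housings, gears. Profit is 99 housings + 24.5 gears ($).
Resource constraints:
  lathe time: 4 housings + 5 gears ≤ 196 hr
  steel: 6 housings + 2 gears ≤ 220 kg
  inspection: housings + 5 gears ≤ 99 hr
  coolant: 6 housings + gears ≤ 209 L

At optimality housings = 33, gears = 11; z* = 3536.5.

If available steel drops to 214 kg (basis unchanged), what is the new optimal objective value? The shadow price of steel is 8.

Δb = -6, so new z* = 3536.5 + (8)·(-6) = 3536.5 − 48 = 3488.5.

3488.5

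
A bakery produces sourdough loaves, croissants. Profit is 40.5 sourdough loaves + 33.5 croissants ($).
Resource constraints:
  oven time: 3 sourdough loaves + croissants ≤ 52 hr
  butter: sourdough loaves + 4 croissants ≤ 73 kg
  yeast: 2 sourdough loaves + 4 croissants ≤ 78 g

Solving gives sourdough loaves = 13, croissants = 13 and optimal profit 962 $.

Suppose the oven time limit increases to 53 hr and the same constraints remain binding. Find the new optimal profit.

At the optimum: oven time uses 52 of 52 (binding); butter uses 65 of 73 (slack = 8); yeast uses 78 of 78 (binding).
Since butter is not tight, its dual is 0.
From A_Bᵀ y = c: 3·y_oven time + 2·y_yeast = 40.5; 1·y_oven time + 4·y_yeast = 33.5.
→ y_oven time = 9.5 and y_yeast = 6.
Δz = y_oven time·Δb = 9.5 × (1) = 9.5, so new z* = 962 + 9.5 = 971.5.

971.5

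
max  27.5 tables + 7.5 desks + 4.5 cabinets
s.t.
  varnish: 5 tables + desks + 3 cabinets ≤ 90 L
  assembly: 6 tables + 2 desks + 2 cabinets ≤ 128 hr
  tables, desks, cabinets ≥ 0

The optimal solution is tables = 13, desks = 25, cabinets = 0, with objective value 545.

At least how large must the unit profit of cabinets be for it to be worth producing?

12.5

At the optimum: varnish uses 90 of 90 (binding); assembly uses 128 of 128 (binding).
From A_Bᵀ y = c: 5·y_varnish + 6·y_assembly = 27.5; 1·y_varnish + 2·y_assembly = 7.5.
This yields shadow prices y_varnish = 2.5, y_assembly = 2.5.
cabinets enters the basis when its profit ≥ yᵀa₃ = 2.5·3 + 2.5·2 = 12.5.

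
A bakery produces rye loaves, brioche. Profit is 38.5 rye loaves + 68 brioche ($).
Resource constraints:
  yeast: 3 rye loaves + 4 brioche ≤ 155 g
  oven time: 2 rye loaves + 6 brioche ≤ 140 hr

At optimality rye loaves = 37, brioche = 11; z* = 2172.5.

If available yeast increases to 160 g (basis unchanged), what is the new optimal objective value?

At the optimum: yeast uses 155 of 155 (binding); oven time uses 140 of 140 (binding).
From A_Bᵀ y = c: 3·y_yeast + 2·y_oven time = 38.5; 4·y_yeast + 6·y_oven time = 68.
→ y_yeast = 9.5 and y_oven time = 5.
Δz = y_yeast·Δb = 9.5 × (5) = 47.5, so new z* = 2172.5 + 47.5 = 2220.

2220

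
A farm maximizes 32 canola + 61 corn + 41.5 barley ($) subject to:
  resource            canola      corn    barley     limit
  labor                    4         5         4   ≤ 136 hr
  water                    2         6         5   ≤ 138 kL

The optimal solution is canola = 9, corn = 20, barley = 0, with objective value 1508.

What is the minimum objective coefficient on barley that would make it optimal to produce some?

50

At the optimum: labor uses 136 of 136 (binding); water uses 138 of 138 (binding).
Dual feasibility on the basic columns requires 4·y_labor + 2·y_water = 32, 5·y_labor + 6·y_water = 61.
→ y_labor = 5 and y_water = 6.
barley enters the basis when its profit ≥ yᵀa₃ = 5·4 + 6·5 = 50.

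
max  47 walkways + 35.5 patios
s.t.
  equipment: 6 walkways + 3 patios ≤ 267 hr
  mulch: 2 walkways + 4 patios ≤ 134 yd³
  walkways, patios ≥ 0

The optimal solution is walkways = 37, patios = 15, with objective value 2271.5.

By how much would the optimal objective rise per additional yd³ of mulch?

4

Both equipment and mulch are binding at x*.
The binding rows give the dual system: 6·y_equipment + 2·y_mulch = 47 and 3·y_equipment + 4·y_mulch = 35.5.
Solving: y_equipment = 6.5, y_mulch = 4.
Shadow price of mulch = 4.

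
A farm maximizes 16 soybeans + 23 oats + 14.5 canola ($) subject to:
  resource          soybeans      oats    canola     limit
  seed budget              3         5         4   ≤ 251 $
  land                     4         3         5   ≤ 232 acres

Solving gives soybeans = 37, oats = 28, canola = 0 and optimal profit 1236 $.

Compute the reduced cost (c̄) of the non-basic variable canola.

Both seed budget and land are binding at x*.
Dual feasibility on the basic columns requires 3·y_seed budget + 4·y_land = 16, 5·y_seed budget + 3·y_land = 23.
This yields shadow prices y_seed budget = 4, y_land = 1.
Reduced cost of canola: c₃ − yᵀa₃ = 14.5 − (4·4 + 1·5) = 14.5 − 21 = -6.5.

-6.5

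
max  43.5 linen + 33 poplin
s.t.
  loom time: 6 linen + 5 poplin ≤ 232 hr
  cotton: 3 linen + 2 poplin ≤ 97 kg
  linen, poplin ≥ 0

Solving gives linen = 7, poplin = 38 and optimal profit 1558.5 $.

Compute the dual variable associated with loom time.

Both loom time and cotton are binding at x*.
The binding rows give the dual system: 6·y_loom time + 3·y_cotton = 43.5 and 5·y_loom time + 2·y_cotton = 33.
→ y_loom time = 4 and y_cotton = 6.5.
Shadow price of loom time = 4.

4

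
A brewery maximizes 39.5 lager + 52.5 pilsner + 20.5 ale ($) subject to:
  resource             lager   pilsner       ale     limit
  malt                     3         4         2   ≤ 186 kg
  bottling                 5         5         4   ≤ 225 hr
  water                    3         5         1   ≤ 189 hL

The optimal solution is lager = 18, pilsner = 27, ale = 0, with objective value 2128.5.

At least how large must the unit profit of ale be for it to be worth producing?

22.5

Binding: bottling and water. Non-binding: malt (24 unused).
Since malt is not tight, its dual is 0.
The binding rows give the dual system: 5·y_bottling + 3·y_water = 39.5 and 5·y_bottling + 5·y_water = 52.5.
This yields shadow prices y_bottling = 4, y_water = 6.5.
ale enters the basis when its profit ≥ yᵀa₃ = 4·4 + 6.5·1 = 22.5.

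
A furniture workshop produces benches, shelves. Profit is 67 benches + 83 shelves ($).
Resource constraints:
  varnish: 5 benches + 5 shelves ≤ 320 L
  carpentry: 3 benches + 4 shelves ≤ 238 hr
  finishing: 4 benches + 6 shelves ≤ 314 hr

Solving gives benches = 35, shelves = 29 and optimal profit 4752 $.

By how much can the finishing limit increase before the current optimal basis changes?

34

Binding constraints: varnish, finishing. The basis is B = [[5,5],[4,6]] with det 10.
Per unit increase in finishing, x* moves by d = (-0.5, 0.5).
The basis stays optimal until carpentry becomes binding; allowable increase = 34 hr.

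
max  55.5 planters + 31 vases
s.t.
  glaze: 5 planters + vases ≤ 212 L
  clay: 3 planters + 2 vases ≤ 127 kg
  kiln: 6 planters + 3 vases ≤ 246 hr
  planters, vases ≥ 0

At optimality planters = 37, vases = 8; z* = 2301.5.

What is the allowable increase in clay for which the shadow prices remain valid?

37

Binding constraints: clay, kiln. The basis is B = [[3,2],[6,3]] with det -3.
Per unit increase in clay, x* moves by d = (-1, 2).
The basis stays optimal until planters reaches 0; allowable increase = 37 kg.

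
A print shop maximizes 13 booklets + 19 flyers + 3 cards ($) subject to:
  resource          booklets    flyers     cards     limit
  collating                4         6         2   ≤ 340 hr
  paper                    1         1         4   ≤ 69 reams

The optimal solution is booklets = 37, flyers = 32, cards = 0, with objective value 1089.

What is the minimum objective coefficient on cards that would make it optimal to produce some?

10

At the optimum: collating uses 340 of 340 (binding); paper uses 69 of 69 (binding).
Dual feasibility on the basic columns requires 4·y_collating + 1·y_paper = 13, 6·y_collating + 1·y_paper = 19.
→ y_collating = 3 and y_paper = 1.
cards enters the basis when its profit ≥ yᵀa₃ = 3·2 + 1·4 = 10.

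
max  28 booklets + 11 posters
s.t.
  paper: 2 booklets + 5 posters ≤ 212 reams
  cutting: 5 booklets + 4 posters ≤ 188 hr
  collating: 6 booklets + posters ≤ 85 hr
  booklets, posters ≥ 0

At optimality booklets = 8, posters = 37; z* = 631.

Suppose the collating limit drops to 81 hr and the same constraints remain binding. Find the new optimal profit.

Check each constraint at x*: paper 201/212 (slack 11); cutting 188/188 (tight); collating 85/85 (tight).
By complementary slackness, y = 0 for the non-binding constraint.
Dual feasibility on the basic columns requires 5·y_cutting + 6·y_collating = 28, 4·y_cutting + 1·y_collating = 11.
Solving: y_cutting = 2, y_collating = 3.
Δz = y_collating·Δb = 3 × (-4) = -12, so new z* = 631 − 12 = 619.

619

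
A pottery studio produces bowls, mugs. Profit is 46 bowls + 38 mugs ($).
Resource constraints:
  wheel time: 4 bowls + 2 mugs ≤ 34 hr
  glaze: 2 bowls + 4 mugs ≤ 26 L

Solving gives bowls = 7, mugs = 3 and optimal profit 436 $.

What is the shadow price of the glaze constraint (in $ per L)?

At the optimum: wheel time uses 34 of 34 (binding); glaze uses 26 of 26 (binding).
From A_Bᵀ y = c: 4·y_wheel time + 2·y_glaze = 46; 2·y_wheel time + 4·y_glaze = 38.
This yields shadow prices y_wheel time = 9, y_glaze = 5.
Shadow price of glaze = 5.

5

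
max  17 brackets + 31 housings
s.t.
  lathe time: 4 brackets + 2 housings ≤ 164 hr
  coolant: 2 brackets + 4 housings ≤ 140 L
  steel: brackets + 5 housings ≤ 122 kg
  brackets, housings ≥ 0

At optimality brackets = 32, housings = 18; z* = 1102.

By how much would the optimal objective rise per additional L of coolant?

Check each constraint at x*: lathe time 164/164 (tight); coolant 136/140 (slack 4); steel 122/122 (tight).
By complementary slackness, y = 0 for the non-binding constraint.
The binding rows give the dual system: 4·y_lathe time + 1·y_steel = 17 and 2·y_lathe time + 5·y_steel = 31.
This yields shadow prices y_lathe time = 3, y_steel = 5.
Shadow price of coolant = 0.

0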